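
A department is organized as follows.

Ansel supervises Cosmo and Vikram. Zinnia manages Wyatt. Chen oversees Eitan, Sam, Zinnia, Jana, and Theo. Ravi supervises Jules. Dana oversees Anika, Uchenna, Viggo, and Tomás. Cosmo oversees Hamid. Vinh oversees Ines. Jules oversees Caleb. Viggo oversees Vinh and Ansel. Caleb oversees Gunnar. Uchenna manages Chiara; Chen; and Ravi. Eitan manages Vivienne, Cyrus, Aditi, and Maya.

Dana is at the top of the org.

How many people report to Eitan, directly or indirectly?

4

Eitan directly manages Aditi, Cyrus, Maya, Vivienne. Aditi has no reports. Cyrus has no reports. Maya has no reports. Vivienne has no reports. So Eitan's organization is 4 direct reports plus everyone under them: 1 + 1 + 1 + 1 = 4.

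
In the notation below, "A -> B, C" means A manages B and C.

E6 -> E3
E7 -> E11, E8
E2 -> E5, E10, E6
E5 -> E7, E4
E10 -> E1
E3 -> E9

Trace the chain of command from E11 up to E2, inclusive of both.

E11 reports to E7. E7 reports to E5. E5 reports to E2. E2 is at the top.

E11 -> E7 -> E5 -> E2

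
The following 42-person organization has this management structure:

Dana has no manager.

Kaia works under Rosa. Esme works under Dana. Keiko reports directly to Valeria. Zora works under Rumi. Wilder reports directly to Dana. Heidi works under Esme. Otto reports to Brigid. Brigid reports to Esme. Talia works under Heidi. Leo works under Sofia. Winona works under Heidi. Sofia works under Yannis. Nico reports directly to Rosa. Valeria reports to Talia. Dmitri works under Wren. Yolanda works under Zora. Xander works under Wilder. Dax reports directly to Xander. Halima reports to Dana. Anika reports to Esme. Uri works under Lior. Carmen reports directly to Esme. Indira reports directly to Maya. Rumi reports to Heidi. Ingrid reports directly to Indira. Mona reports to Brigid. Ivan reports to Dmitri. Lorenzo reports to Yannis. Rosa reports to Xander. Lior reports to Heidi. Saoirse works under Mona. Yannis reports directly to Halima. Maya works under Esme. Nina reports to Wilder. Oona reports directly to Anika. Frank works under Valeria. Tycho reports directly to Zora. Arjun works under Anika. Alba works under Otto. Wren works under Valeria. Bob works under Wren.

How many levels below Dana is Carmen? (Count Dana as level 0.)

Chain from Carmen up to Dana: Carmen → Esme → Dana. That is 2 steps up, so Carmen is 2 levels below Dana.

2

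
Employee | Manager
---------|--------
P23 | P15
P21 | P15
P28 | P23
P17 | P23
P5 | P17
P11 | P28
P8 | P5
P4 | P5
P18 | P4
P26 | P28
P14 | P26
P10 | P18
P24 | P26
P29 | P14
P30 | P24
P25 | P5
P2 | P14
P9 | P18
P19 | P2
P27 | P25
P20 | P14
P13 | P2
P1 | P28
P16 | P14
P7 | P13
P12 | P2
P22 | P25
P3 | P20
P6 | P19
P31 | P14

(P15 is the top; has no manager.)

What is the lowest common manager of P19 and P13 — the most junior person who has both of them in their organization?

P19's chain of managers is P2, P14, P26, P28, P23, P15. P13's chain of managers is P2, P14, P26, P28, P23, P15. The first manager that appears in both chains is P2.

P2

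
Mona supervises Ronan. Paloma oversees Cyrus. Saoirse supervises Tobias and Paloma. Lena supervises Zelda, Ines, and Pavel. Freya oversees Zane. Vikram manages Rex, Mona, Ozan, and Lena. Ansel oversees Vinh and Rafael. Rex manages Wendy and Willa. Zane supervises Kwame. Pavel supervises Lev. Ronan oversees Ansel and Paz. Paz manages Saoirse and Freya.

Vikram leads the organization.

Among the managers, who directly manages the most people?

Vikram

Direct-report counts: Vikram has 4; Rex has 2; Mona has 1; Ronan has 2; Ansel has 2; Paz has 2; Freya has 1; Zane has 1; Saoirse has 2; Paloma has 1; Lena has 3; Pavel has 1. The largest is 4, held by Vikram.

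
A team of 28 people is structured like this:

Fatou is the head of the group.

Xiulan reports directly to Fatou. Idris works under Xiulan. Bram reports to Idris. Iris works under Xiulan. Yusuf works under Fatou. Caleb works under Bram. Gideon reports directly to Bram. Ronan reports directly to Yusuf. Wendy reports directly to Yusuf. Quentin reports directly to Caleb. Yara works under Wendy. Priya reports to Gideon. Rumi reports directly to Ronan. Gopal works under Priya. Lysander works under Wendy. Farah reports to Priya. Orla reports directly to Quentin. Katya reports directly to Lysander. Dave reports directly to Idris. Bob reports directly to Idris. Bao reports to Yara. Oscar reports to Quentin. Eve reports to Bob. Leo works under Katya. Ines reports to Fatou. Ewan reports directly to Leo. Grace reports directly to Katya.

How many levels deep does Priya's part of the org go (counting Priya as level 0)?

1

The longest chain under Priya runs Priya → Farah, which is 1 level below Priya.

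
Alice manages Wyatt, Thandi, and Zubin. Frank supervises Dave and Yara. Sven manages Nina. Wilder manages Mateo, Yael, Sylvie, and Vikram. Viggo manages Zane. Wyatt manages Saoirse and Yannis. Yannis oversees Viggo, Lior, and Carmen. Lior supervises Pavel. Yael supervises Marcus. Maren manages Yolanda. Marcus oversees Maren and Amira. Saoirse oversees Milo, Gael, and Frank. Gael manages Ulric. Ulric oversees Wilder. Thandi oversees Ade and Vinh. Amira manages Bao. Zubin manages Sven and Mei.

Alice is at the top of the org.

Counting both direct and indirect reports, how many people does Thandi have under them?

2

Thandi directly manages Ade, Vinh. Ade has no reports. Vinh has no reports. So Thandi's organization is 2 direct reports plus everyone under them: 1 + 1 = 2.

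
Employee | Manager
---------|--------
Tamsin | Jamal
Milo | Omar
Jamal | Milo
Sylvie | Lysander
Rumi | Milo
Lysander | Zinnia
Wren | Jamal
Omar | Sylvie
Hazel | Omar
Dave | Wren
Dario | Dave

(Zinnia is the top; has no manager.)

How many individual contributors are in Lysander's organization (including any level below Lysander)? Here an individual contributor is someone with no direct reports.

4

The people in Lysander's organization with no one reporting to them are Hazel, Rumi, Tamsin, Dario. That is 4.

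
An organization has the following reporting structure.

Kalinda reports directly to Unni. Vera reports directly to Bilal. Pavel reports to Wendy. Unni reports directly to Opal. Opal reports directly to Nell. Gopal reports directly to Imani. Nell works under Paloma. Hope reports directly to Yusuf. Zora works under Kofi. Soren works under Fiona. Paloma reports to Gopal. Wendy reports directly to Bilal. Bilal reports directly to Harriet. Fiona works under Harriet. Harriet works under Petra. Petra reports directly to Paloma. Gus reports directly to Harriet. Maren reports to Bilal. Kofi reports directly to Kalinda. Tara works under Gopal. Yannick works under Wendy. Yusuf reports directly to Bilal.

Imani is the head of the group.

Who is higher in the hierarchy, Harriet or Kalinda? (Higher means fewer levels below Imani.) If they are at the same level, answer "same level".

Harriet is 4 levels below Imani; Kalinda is 6. Harriet is higher.

Harriet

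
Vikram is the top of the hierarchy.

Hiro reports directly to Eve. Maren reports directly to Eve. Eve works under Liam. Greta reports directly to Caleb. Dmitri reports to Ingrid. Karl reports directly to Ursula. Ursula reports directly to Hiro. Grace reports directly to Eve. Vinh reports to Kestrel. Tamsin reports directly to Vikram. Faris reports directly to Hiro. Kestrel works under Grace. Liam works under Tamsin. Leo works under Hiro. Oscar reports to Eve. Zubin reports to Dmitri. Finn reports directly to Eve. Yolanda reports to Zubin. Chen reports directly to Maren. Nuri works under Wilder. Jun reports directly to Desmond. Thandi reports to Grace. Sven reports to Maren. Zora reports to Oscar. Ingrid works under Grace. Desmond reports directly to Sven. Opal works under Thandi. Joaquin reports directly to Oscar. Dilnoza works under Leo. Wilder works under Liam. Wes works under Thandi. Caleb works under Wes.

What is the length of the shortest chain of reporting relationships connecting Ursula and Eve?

Ursula is in Eve's organization: the chain from Ursula up to Eve is Ursula → Hiro → Eve, which is 2 links.

2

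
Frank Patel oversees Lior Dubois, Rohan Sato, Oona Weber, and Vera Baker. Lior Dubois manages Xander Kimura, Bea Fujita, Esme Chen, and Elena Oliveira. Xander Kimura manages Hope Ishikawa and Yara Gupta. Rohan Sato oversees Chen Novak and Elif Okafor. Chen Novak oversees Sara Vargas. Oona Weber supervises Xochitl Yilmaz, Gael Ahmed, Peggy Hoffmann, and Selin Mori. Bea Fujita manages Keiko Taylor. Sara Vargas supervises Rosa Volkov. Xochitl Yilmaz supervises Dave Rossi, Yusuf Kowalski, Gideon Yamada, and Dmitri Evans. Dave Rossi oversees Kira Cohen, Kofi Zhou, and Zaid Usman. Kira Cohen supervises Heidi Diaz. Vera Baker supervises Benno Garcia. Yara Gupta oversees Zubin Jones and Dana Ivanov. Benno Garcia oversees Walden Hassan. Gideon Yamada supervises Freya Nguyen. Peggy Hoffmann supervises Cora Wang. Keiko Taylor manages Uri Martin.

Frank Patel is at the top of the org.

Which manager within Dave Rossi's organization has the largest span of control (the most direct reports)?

Dave Rossi

Direct-report counts within Dave Rossi's organization: Dave Rossi has 3; Kira Cohen has 1. The largest is 3, held by Dave Rossi.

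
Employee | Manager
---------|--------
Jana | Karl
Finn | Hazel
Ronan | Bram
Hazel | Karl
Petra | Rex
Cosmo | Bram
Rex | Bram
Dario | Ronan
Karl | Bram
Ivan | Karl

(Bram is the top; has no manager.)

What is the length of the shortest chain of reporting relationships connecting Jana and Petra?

4

Jana is 2 levels below Bram, and Petra is 2 levels below Bram (their lowest common manager). The shortest path runs up from Jana to Bram and back down to Petra: 2 + 2 = 4 links.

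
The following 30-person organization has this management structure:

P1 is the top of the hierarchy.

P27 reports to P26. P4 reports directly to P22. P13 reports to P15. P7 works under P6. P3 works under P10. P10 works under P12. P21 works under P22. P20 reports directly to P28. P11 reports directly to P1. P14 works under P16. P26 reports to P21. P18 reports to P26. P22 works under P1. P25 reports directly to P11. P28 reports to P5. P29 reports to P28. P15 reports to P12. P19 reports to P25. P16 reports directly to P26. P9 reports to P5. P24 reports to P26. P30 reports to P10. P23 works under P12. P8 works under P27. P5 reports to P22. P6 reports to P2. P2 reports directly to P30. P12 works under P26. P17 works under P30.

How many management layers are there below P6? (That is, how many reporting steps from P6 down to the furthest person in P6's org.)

The longest chain under P6 runs P6 → P7, which is 1 level below P6.

1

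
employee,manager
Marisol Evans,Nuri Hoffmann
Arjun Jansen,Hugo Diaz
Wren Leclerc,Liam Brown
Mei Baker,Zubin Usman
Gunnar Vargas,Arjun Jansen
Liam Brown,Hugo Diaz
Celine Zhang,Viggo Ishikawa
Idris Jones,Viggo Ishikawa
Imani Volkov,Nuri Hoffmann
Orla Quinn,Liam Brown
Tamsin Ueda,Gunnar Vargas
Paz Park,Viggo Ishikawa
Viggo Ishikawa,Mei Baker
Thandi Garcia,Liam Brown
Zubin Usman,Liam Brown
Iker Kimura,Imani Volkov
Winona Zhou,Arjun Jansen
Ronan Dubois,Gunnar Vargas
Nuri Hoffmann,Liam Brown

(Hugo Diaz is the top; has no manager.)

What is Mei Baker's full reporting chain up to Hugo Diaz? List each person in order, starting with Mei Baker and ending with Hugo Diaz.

Mei Baker -> Zubin Usman -> Liam Brown -> Hugo Diaz

Mei Baker reports to Zubin Usman. Zubin Usman reports to Liam Brown. Liam Brown reports to Hugo Diaz. Hugo Diaz is at the top.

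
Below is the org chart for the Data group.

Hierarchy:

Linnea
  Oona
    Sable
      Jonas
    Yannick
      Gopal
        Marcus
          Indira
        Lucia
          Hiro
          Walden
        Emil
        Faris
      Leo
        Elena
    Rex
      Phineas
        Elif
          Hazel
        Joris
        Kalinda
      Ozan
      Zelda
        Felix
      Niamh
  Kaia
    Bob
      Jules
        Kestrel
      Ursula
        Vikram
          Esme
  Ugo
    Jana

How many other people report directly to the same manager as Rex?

Rex reports to Oona. Oona's other direct reports are Sable, Yannick — 2 peers.

2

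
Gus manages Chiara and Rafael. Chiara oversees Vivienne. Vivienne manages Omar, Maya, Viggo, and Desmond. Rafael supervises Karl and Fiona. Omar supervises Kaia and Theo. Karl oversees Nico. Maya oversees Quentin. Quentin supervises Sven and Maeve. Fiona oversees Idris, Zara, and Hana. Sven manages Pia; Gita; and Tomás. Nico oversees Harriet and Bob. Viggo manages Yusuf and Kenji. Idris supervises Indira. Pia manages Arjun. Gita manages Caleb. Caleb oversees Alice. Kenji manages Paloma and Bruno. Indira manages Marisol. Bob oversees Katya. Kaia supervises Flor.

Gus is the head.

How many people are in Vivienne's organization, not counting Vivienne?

Vivienne directly manages Omar, Maya, Viggo, Desmond. Under Omar: Kaia, Flor, Theo (3). Under Maya: Quentin, Maeve, Sven, Tomás, Gita, Caleb, Alice, Pia, Arjun (9). Under Viggo: Kenji, Bruno, Paloma, Yusuf (4). Desmond has no reports. So Vivienne's organization is 4 direct reports plus everyone under them: 4 + 10 + 5 + 1 = 20.

20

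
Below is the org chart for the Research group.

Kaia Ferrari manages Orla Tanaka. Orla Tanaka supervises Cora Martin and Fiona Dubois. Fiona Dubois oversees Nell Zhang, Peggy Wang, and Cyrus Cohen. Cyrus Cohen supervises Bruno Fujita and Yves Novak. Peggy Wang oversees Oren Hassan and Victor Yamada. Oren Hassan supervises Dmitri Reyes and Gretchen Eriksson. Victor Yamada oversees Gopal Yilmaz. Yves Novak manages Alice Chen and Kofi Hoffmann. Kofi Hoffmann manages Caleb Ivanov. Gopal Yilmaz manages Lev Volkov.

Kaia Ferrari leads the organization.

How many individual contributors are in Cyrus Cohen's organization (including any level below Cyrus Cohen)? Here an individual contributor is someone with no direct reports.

3

The people in Cyrus Cohen's organization with no one reporting to them are Caleb Ivanov, Alice Chen, Bruno Fujita. That is 3.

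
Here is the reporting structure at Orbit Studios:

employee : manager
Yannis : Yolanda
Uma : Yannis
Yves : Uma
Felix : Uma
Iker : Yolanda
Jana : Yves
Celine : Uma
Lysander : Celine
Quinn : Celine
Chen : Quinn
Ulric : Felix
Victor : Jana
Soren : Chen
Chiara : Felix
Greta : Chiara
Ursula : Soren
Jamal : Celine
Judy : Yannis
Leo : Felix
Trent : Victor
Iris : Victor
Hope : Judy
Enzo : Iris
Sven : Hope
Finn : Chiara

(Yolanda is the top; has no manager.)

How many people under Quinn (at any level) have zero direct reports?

1

The only person in Quinn's organization with no one reporting to them is Ursula. That is 1.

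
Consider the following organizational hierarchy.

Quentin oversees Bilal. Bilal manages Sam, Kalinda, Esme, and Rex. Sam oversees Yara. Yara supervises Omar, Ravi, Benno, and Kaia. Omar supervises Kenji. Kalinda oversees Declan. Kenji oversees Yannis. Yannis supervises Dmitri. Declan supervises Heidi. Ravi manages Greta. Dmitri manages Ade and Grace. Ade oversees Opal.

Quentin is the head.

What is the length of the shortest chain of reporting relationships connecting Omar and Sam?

Omar is in Sam's organization: the chain from Omar up to Sam is Omar → Yara → Sam, which is 2 links.

2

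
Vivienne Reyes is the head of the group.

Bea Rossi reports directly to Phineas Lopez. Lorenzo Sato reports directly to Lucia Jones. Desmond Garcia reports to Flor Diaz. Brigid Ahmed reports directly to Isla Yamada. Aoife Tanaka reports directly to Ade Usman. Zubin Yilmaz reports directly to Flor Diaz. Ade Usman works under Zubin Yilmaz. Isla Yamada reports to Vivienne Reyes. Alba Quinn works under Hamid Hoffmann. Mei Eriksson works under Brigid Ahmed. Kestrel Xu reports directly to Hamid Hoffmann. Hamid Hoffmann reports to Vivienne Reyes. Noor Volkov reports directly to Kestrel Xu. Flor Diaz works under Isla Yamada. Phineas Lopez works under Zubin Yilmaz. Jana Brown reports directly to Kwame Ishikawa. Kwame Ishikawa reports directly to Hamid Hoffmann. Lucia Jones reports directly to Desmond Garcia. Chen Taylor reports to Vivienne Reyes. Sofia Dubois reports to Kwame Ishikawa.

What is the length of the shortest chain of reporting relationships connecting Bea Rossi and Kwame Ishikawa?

Bea Rossi is 5 levels below Vivienne Reyes, and Kwame Ishikawa is 2 levels below Vivienne Reyes (their lowest common manager). The shortest path runs up from Bea Rossi to Vivienne Reyes and back down to Kwame Ishikawa: 5 + 2 = 7 links.

7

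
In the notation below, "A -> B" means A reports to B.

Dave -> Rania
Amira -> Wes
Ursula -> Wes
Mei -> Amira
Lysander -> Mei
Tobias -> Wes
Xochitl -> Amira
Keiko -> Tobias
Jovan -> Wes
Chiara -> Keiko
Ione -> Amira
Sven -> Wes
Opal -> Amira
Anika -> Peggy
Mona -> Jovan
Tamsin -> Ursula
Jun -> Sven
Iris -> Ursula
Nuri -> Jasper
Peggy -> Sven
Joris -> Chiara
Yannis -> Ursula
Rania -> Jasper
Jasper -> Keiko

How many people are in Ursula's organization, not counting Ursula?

3

Ursula directly manages Yannis, Iris, Tamsin. Yannis has no reports. Iris has no reports. Tamsin has no reports. So Ursula's organization is 3 direct reports plus everyone under them: 1 + 1 + 1 = 3.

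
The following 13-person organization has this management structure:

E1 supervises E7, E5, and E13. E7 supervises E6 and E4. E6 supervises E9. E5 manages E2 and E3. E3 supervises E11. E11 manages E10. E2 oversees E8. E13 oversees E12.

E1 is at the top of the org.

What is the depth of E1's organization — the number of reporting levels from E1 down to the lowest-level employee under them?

The longest chain under E1 runs E1 → E5 → E3 → E11 → E10, which is 4 levels below E1.

4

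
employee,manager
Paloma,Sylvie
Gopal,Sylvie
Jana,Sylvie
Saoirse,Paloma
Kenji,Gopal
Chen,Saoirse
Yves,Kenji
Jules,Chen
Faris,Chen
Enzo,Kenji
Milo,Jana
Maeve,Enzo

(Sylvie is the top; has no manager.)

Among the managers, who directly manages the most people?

Sylvie

Direct-report counts: Sylvie has 3; Jana has 1; Gopal has 1; Kenji has 2; Enzo has 1; Paloma has 1; Saoirse has 1; Chen has 2. The largest is 3, held by Sylvie.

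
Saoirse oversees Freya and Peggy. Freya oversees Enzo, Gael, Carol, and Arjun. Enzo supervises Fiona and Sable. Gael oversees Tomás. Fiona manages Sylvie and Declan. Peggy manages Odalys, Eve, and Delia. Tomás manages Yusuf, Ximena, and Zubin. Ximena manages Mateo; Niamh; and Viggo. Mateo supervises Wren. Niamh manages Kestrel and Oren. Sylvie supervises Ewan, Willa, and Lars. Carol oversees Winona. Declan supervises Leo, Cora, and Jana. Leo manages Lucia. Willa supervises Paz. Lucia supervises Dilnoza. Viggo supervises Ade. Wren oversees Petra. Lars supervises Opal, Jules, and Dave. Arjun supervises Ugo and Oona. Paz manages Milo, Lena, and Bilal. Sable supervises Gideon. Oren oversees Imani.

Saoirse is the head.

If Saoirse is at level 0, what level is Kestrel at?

6

Chain from Kestrel up to Saoirse: Kestrel → Niamh → Ximena → Tomás → Gael → Freya → Saoirse. That is 6 steps up, so Kestrel is 6 levels below Saoirse.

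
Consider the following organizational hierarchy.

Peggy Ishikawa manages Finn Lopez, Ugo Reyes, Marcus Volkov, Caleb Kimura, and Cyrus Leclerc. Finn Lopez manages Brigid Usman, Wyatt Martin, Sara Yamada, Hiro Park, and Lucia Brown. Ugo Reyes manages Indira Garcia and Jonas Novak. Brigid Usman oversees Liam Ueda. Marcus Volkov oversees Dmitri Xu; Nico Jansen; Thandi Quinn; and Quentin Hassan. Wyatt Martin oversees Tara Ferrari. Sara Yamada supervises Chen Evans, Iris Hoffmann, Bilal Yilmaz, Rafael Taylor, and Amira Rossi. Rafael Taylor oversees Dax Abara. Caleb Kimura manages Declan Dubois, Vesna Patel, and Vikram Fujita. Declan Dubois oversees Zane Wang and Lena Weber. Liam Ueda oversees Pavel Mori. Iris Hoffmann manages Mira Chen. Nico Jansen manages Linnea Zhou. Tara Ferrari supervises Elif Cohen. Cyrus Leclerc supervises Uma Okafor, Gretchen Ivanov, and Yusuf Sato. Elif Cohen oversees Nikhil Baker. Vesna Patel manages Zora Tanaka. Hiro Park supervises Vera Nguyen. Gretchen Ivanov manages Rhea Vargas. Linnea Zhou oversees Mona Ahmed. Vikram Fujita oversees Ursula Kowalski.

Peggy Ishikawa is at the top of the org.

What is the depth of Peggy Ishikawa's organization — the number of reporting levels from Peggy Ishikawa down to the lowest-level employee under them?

The longest chain under Peggy Ishikawa runs Peggy Ishikawa → Finn Lopez → Wyatt Martin → Tara Ferrari → Elif Cohen → Nikhil Baker, which is 5 levels below Peggy Ishikawa.

5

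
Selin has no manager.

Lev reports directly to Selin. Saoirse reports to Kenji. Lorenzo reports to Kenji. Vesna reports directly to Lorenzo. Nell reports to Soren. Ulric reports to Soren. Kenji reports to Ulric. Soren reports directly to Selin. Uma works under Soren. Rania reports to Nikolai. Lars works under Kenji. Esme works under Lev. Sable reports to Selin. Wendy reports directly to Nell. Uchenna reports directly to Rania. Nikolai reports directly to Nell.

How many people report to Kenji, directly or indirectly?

4

Kenji directly manages Lorenzo, Saoirse, Lars. Under Lorenzo: Vesna (1). Saoirse has no reports. Lars has no reports. So Kenji's organization is 3 direct reports plus everyone under them: 2 + 1 + 1 = 4.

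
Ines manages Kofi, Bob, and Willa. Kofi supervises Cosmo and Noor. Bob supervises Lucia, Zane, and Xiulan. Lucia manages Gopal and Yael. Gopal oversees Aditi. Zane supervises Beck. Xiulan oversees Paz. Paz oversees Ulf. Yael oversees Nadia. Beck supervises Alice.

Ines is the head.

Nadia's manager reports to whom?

Nadia reports to Yael, and Yael reports to Lucia. So Nadia's skip-level manager is Lucia.

Lucia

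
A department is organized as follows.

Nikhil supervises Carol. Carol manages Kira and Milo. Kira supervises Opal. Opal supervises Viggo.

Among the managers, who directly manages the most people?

Direct-report counts: Nikhil has 1; Carol has 2; Kira has 1; Opal has 1. The largest is 2, held by Carol.

Carol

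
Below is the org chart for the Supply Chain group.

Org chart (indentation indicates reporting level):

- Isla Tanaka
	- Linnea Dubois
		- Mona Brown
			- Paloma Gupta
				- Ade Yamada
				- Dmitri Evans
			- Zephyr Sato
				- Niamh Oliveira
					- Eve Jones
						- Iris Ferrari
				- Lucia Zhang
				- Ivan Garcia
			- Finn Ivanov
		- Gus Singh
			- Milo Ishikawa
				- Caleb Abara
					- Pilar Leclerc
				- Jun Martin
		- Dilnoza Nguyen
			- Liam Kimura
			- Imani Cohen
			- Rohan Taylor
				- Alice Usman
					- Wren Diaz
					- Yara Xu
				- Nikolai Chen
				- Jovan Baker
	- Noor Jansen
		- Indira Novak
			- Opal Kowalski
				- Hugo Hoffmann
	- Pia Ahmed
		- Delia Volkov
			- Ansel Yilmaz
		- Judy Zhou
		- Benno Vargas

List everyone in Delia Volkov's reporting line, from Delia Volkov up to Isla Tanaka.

Delia Volkov -> Pia Ahmed -> Isla Tanaka

Delia Volkov reports to Pia Ahmed. Pia Ahmed reports to Isla Tanaka. Isla Tanaka is at the top.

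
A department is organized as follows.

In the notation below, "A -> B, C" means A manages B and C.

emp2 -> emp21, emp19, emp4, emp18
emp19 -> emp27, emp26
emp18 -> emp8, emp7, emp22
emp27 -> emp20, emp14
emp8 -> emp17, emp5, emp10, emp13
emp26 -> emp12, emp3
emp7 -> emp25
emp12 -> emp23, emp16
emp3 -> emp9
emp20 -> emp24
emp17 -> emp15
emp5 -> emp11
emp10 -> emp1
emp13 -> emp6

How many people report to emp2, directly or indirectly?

26

emp2 directly manages emp21, emp19, emp4, emp18. emp21 has no reports. Under emp19: emp26, emp3, emp9, emp12, emp16, emp23, emp27, emp14, emp20, emp24 (10). emp4 has no reports. Under emp18: emp22, emp7, emp25, emp8, emp13, emp6, emp10, emp1, emp5, emp11, emp17, emp15 (12). So emp2's organization is 4 direct reports plus everyone under them: 1 + 11 + 1 + 13 = 26.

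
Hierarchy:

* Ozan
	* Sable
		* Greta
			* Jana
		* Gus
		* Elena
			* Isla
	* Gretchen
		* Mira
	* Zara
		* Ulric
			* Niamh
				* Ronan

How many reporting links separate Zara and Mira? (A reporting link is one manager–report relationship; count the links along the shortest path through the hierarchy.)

3

Zara is 1 level below Ozan, and Mira is 2 levels below Ozan (their lowest common manager). The shortest path runs up from Zara to Ozan and back down to Mira: 1 + 2 = 3 links.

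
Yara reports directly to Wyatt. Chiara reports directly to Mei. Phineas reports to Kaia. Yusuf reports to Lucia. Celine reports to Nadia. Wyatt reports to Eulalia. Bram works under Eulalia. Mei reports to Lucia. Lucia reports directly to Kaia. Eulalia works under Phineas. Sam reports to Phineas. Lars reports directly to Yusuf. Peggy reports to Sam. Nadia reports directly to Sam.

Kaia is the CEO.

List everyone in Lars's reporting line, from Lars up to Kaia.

Lars -> Yusuf -> Lucia -> Kaia

Lars reports to Yusuf. Yusuf reports to Lucia. Lucia reports to Kaia. Kaia is at the top.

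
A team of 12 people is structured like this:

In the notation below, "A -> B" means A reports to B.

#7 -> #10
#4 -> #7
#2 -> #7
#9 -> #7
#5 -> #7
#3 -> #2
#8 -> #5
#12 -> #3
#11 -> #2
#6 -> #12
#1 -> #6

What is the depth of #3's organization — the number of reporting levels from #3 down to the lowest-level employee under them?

The longest chain under #3 runs #3 → #12 → #6 → #1, which is 3 levels below #3.

3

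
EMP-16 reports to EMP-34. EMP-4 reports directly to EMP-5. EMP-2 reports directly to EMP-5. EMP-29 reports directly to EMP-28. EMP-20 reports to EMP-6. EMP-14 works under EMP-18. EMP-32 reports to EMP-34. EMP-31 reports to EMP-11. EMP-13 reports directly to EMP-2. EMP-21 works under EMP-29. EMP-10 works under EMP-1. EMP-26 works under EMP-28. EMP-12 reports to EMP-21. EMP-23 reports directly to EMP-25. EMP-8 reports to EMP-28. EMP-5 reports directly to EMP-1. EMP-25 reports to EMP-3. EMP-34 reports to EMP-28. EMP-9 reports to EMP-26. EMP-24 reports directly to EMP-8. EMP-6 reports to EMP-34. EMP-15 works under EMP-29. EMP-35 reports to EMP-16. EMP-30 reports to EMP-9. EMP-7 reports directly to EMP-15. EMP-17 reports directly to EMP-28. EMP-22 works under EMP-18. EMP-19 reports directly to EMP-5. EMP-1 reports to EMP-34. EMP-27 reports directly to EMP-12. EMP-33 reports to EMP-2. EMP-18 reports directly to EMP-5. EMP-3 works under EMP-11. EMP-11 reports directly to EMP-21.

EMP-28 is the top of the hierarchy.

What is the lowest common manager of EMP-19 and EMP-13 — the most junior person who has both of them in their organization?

EMP-5

EMP-19's chain of managers is EMP-5, EMP-1, EMP-34, EMP-28. EMP-13's chain of managers is EMP-2, EMP-5, EMP-1, EMP-34, EMP-28. The first manager that appears in both chains is EMP-5.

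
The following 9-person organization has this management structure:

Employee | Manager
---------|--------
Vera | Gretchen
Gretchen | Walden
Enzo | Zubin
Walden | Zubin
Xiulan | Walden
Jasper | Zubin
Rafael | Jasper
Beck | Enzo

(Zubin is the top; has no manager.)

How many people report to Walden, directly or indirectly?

3

Walden directly manages Xiulan, Gretchen. Xiulan has no reports. Under Gretchen: Vera (1). So Walden's organization is 2 direct reports plus everyone under them: 1 + 2 = 3.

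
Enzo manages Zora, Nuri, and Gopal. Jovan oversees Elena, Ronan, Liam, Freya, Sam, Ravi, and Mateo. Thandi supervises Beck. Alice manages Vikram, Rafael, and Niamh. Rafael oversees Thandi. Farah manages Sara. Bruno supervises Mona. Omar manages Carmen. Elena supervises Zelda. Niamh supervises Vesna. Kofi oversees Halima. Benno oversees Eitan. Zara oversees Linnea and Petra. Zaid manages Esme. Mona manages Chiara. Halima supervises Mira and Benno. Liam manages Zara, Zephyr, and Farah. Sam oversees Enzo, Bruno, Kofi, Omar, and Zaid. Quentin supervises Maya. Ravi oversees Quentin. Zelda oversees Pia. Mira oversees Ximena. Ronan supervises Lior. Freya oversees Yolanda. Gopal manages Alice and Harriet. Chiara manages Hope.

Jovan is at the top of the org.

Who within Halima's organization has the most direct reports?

Halima

Direct-report counts within Halima's organization: Halima has 2; Benno has 1; Mira has 1. The largest is 2, held by Halima.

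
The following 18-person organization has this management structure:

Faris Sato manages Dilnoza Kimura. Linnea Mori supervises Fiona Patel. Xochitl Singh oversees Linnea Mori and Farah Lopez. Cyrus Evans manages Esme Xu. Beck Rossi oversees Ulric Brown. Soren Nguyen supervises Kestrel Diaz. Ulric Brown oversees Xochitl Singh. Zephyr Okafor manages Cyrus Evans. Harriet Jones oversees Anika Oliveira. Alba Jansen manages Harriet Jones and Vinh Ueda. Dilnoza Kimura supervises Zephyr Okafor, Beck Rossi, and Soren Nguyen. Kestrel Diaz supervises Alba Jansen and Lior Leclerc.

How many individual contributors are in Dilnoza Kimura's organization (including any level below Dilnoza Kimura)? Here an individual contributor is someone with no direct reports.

The people in Dilnoza Kimura's organization with no one reporting to them are Esme Xu, Lior Leclerc, Vinh Ueda, Anika Oliveira, Farah Lopez, Fiona Patel. That is 6.

6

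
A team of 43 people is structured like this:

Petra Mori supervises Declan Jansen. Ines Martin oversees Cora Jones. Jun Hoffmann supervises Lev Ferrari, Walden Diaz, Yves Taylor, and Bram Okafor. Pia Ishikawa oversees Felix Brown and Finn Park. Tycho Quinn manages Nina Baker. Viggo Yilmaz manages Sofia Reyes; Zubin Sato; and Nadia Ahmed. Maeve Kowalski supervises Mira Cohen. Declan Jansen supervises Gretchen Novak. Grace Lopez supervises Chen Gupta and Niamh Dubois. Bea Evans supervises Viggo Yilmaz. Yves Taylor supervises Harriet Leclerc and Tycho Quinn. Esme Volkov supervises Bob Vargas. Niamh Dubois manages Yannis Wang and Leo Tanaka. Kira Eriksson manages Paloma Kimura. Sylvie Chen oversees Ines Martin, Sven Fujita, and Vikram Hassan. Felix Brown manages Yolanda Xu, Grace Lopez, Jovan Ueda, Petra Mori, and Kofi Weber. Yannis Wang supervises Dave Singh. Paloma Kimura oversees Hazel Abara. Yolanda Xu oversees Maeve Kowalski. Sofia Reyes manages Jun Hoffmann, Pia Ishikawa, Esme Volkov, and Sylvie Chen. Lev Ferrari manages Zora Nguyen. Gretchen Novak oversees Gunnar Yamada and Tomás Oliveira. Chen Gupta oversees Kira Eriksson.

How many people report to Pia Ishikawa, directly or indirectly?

21

Pia Ishikawa directly manages Felix Brown, Finn Park. Under Felix Brown: Kofi Weber, Petra Mori, Declan Jansen, Gretchen Novak, Tomás Oliveira, Gunnar Yamada, Jovan Ueda, Grace Lopez, Niamh Dubois, Leo Tanaka, Yannis Wang, Dave Singh, Chen Gupta, Kira Eriksson, Paloma Kimura, Hazel Abara, Yolanda Xu, Maeve Kowalski, Mira Cohen (19). Finn Park has no reports. So Pia Ishikawa's organization is 2 direct reports plus everyone under them: 20 + 1 = 21.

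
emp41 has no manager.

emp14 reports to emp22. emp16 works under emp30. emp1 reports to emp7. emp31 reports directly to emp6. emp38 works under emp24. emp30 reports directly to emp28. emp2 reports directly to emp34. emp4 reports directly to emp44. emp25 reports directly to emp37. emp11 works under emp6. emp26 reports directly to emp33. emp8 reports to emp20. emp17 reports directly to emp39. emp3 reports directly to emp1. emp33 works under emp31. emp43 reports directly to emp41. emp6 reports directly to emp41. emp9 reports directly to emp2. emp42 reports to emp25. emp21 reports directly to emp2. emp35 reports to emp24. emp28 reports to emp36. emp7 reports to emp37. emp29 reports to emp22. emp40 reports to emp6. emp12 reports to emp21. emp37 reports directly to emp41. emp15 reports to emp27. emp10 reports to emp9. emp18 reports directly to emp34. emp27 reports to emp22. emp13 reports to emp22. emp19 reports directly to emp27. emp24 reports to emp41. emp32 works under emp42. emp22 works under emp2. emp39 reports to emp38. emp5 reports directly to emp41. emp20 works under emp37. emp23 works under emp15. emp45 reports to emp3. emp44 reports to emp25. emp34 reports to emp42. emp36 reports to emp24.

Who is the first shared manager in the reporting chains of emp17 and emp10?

emp17's chain of managers is emp39, emp38, emp24, emp41. emp10's chain of managers is emp9, emp2, emp34, emp42, emp25, emp37, emp41. The first manager that appears in both chains is emp41.

emp41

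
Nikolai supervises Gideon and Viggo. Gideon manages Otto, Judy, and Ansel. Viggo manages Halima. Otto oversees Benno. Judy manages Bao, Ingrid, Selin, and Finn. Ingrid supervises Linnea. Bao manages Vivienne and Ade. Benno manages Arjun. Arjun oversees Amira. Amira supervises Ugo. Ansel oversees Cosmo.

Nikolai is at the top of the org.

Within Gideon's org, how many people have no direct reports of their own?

7

The people in Gideon's organization with no one reporting to them are Cosmo, Selin, Ade, Vivienne, Linnea, Finn, Ugo. That is 7.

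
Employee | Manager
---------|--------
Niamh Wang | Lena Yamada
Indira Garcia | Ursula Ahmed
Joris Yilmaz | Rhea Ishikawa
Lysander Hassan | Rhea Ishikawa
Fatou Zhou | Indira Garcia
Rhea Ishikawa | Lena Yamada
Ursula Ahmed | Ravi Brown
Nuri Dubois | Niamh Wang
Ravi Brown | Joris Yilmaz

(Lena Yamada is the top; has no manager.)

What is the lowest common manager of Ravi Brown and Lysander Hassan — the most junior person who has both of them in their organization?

Ravi Brown's chain of managers is Joris Yilmaz, Rhea Ishikawa, Lena Yamada. Lysander Hassan's chain of managers is Rhea Ishikawa, Lena Yamada. The first manager that appears in both chains is Rhea Ishikawa.

Rhea Ishikawa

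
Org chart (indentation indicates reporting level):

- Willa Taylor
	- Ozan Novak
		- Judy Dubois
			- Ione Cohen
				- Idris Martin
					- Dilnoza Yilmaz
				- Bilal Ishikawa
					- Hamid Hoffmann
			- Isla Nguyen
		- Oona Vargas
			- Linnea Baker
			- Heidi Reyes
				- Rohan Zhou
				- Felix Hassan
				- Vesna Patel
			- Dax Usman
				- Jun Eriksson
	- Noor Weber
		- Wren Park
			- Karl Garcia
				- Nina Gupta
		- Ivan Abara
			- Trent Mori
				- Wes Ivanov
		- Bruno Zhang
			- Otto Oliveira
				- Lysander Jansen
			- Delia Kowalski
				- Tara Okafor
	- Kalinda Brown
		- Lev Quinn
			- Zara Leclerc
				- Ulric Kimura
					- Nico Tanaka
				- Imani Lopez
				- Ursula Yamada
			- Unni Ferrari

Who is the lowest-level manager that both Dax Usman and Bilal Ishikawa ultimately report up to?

Dax Usman's chain of managers is Oona Vargas, Ozan Novak, Willa Taylor. Bilal Ishikawa's chain of managers is Ione Cohen, Judy Dubois, Ozan Novak, Willa Taylor. The first manager that appears in both chains is Ozan Novak.

Ozan Novak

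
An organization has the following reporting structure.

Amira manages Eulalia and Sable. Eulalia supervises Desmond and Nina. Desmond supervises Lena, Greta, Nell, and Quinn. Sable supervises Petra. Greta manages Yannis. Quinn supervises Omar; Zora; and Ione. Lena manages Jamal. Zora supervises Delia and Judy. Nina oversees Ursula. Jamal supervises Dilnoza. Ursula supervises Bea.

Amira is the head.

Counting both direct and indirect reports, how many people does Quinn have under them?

5

Quinn directly manages Zora, Omar, Ione. Under Zora: Judy, Delia (2). Omar has no reports. Ione has no reports. So Quinn's organization is 3 direct reports plus everyone under them: 3 + 1 + 1 = 5.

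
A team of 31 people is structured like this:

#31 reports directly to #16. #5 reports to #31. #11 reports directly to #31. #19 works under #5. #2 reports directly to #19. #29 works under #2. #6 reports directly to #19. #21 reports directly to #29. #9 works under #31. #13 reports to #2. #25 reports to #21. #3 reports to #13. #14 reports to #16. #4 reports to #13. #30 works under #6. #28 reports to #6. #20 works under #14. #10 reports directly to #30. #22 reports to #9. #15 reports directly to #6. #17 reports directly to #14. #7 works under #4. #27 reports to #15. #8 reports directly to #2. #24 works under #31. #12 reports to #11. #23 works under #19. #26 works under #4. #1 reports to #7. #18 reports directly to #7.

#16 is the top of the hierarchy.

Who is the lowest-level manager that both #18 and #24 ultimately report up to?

#18's chain of managers is #7, #4, #13, #2, #19, #5, #31, #16. #24's chain of managers is #31, #16. The first manager that appears in both chains is #31.

#31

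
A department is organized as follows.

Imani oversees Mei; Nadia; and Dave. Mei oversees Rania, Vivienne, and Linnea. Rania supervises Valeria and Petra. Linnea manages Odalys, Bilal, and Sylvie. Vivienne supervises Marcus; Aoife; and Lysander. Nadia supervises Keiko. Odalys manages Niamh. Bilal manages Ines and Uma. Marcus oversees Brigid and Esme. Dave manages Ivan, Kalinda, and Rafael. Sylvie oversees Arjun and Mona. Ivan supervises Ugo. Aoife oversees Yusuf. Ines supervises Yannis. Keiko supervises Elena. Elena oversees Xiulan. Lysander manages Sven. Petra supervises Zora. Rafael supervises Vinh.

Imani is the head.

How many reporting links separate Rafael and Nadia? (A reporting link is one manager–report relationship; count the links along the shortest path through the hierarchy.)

3

Rafael is 2 levels below Imani, and Nadia is 1 level below Imani (their lowest common manager). The shortest path runs up from Rafael to Imani and back down to Nadia: 2 + 1 = 3 links.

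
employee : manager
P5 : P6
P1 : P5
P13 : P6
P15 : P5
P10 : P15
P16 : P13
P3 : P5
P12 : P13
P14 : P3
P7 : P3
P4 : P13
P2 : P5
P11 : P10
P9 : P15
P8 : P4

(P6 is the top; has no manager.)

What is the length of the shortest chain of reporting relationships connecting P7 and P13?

P7 is 3 levels below P6, and P13 is 1 level below P6 (their lowest common manager). The shortest path runs up from P7 to P6 and back down to P13: 3 + 1 = 4 links.

4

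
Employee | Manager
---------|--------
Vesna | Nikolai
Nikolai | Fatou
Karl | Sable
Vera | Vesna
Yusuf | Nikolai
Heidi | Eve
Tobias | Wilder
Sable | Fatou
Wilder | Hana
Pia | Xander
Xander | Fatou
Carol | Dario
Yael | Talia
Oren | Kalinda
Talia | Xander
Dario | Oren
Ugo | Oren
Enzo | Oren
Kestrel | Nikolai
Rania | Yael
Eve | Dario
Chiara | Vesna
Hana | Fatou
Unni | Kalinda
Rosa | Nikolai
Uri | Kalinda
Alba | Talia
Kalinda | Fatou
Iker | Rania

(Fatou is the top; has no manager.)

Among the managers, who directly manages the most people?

Direct-report counts: Fatou has 5; Sable has 1; Nikolai has 4; Vesna has 2; Xander has 2; Talia has 2; Yael has 1; Rania has 1; Kalinda has 3; Oren has 3; Dario has 2; Eve has 1; Hana has 1; Wilder has 1. The largest is 5, held by Fatou.

Fatou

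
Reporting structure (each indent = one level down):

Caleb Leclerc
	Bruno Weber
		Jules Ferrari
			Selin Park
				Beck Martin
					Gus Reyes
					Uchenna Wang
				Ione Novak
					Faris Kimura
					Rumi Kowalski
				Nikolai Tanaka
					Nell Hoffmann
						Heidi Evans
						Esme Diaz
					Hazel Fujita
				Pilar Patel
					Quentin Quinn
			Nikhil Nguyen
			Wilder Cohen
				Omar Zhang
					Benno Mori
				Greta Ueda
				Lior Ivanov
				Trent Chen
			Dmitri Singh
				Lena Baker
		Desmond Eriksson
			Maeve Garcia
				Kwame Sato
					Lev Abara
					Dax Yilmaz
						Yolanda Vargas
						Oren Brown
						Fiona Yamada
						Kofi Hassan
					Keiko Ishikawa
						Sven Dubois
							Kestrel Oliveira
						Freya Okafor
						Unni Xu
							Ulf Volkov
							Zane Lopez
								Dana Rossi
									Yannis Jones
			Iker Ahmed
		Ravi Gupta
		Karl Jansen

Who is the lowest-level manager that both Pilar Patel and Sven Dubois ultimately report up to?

Pilar Patel's chain of managers is Selin Park, Jules Ferrari, Bruno Weber, Caleb Leclerc. Sven Dubois's chain of managers is Keiko Ishikawa, Kwame Sato, Maeve Garcia, Desmond Eriksson, Bruno Weber, Caleb Leclerc. The first manager that appears in both chains is Bruno Weber.

Bruno Weber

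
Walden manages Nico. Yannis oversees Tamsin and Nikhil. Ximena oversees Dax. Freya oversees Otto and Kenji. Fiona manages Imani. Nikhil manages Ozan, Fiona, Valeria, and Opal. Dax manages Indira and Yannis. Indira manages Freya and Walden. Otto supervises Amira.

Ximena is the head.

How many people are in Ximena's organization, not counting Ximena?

16

Ximena directly manages Dax. Under Dax: Yannis, Tamsin, Nikhil, Ozan, Opal, Valeria, Fiona, Imani, Indira, Walden, Nico, Freya, Otto, Amira, Kenji (15). That's 16 in total.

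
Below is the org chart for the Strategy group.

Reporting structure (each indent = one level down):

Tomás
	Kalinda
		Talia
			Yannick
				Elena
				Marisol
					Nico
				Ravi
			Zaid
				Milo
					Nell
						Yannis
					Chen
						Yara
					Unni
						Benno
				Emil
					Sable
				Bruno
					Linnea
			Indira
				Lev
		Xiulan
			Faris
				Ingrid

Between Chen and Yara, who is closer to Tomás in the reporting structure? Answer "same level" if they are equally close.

Chen

Chen is 5 levels below Tomás; Yara is 6. Chen is higher.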